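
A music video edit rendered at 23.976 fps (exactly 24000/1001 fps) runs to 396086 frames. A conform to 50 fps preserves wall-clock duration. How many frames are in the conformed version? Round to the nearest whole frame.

826004 frames

Frames at target rate = 396086 × (50) / (24000/1001) = 198241043/240 ≈ 826004.346.
Nearest whole frame: 826004.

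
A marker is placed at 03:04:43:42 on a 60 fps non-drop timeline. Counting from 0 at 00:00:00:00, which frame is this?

Total seconds to the label: (3 × 3600 + 4 × 60 + 43) = 11083.
Frame index = 11083 × 60 + 42 = 665022.

665022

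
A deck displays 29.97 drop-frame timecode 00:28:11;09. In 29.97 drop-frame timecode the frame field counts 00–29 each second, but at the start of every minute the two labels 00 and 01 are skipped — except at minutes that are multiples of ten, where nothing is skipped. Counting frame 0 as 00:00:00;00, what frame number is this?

As if non-drop at 30 labels/s: (0 × 3600 + 28 × 60 + 11) × 30 + 9 = 50739.
Minute boundaries passed: 28; those not divisible by 10: 28 − 2 = 26; dropped labels = 2 × 26 = 52.
Actual frame index = 50739 − 52 = 50687.

50687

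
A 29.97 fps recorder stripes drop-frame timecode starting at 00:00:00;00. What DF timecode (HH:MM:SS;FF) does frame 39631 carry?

Each 10-minute DF block holds 10 × 60 × 30 − 9 × 2 = 17982 frames. 39631 ÷ 17982 → 2 full blocks, remainder 3667.
Within the partial block the first minute is 1800 frames and each further minute 1798, so 2 further minute boundaries passed. Total skipped labels = 18 × 2 + 2 × 2 = 40.
Non-drop label index = 39631 + 40 = 39671; at 30 labels/s that is 00:22:02:11, i.e. DF 00:22:02;11.

00:22:02;11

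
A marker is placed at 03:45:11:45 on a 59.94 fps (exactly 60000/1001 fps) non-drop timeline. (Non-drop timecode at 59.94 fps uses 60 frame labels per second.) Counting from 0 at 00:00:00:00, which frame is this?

Total seconds to the label: (3 × 3600 + 45 × 60 + 11) = 13511.
Frame index = 13511 × 60 + 45 = 810705.

810705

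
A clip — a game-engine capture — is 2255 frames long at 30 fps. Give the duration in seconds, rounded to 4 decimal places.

75.1667 seconds

Running time = 2255 × 1/30 = 451/6 s ≈ 75.1667 s.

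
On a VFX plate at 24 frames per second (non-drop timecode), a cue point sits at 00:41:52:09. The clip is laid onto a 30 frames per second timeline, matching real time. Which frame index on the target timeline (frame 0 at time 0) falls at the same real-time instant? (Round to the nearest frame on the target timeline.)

Source frame index: (0×3600 + 41×60 + 52) × 24 + 9 = 60297.
Real time: 60297 / (24) = 20099/8 s.
Target frame: (20099/8) × (30) = 301485/4 ≈ 75371.250 → 75371.

frame 75371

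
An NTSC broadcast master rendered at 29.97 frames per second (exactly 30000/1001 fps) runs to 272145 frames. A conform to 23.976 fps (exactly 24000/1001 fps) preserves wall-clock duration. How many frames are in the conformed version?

217716 frames

Target frames = source frames × (target rate / source rate) = 272145 × (24000/1001)/(30000/1001) = 272145 × 4/5 = 217716.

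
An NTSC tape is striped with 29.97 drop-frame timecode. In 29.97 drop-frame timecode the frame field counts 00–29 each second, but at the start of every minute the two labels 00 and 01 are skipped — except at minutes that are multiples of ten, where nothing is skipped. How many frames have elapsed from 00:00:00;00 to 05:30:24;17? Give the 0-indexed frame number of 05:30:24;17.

594143

Complete 10-minute blocks: 33, each 17982 frames → 593406.
Remaining 0 whole minutes in the current block: 0 frames.
Within the current minute: 24 × 30 + 17 = 737. Total = 593406 + 0 + 737 = 594143.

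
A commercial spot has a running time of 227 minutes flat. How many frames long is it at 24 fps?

326880 frames

227 min = 13620 s.
Frames = 13620 × 24 = 326880.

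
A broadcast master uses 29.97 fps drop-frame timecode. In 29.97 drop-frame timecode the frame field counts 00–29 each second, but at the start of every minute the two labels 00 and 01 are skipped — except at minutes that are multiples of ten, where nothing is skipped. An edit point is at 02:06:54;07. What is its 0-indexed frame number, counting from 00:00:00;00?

228199

Complete 10-minute blocks: 12, each 17982 frames → 215784.
Remaining 6 whole minutes in the current block: 1800 + 5 × 1798 = 10790 frames.
Within the current minute: 54 × 30 + 7 − 2 = 1625 (labels ;00/;01 skipped at this minute). Total = 215784 + 10790 + 1625 = 228199.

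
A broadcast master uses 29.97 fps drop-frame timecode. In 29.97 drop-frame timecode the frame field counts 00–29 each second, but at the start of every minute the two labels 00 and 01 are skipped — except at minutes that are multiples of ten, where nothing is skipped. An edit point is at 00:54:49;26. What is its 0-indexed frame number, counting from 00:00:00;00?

As if non-drop at 30 labels/s: (0 × 3600 + 54 × 60 + 49) × 30 + 26 = 98696.
Minute boundaries passed: 54; those not divisible by 10: 54 − 5 = 49; dropped labels = 2 × 49 = 98.
Actual frame index = 98696 − 98 = 98598.

98598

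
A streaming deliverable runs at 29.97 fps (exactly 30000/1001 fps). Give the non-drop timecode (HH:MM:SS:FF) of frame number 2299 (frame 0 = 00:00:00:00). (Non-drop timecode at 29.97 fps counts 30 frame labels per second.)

2299 ÷ 30 = 76 full seconds, remainder 19 frames.
76 s = 0 h 1 min 16 s.
Timecode: 00:01:16:19.

00:01:16:19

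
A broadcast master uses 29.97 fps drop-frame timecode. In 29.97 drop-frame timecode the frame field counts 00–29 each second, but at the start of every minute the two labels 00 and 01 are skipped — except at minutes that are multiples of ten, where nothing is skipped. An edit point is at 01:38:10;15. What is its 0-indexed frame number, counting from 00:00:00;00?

176537

As if non-drop at 30 labels/s: (1 × 3600 + 38 × 60 + 10) × 30 + 15 = 176715.
Minute boundaries passed: 98; those not divisible by 10: 98 − 9 = 89; dropped labels = 2 × 89 = 178.
Actual frame index = 176715 − 178 = 176537.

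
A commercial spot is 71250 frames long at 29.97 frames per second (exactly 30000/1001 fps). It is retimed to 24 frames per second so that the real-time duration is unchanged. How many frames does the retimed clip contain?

Target frames = source frames × (target rate / source rate) = 71250 × (24)/(30000/1001) = 71250 × 1001/1250 = 57057.

57057 frames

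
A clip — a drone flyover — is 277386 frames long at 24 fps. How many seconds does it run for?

Running time = 277386 / (24) = 11557.75 s.

11557.75 seconds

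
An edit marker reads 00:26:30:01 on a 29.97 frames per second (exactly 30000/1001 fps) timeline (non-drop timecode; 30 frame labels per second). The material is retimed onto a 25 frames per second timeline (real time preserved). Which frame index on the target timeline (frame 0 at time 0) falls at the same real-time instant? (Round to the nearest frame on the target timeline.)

Source frame index: (0×3600 + 26×60 + 30) × 30 + 1 = 47701.
Real time: 47701 / (30000/1001) = 47748701/30000 s.
Target frame: (47748701/30000) × (25) = 47748701/1200 ≈ 39790.584 → 39791.

frame 39791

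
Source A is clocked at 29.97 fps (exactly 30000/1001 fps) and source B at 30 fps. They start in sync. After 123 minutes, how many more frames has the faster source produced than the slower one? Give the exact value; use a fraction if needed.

123 min = 7380 s.
A emits 30000/1001 × 7380 = 221400000/1001 frames; B emits 30 × 7380 = 221400.
Difference = 221400/1001 frames (≈ 221.1788); B is ahead of A.

221400/1001 frames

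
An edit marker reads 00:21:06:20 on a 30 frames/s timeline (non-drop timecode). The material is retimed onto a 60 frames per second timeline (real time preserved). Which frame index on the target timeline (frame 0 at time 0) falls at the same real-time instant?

Source frame index: (0×3600 + 21×60 + 6) × 30 + 20 = 38000.
Real time: 38000 / (30) = 3800/3 s.
Target frame: (3800/3) × (60) = 76000.

frame 76000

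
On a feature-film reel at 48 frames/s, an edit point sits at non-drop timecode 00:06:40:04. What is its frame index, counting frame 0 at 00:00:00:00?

Total seconds to the label: (0 × 3600 + 6 × 60 + 40) = 400.
Frame index = 400 × 48 + 4 = 19204.

19204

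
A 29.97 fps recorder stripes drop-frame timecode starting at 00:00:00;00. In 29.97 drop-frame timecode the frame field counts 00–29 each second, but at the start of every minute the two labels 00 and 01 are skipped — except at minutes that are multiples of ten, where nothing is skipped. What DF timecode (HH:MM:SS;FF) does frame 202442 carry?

01:52:34;24

Ten DF minutes hold 17982 frames, so frame 202442 lies in block 11 (frames 197802–215783) with 4640 frames into that block.
The block's first minute is 1800 frames and the rest 1798 each; 4640 frames reaches minute 2, so 11 × 18 + 2 × 2 = 202 labels have been skipped so far.
Adding those back, label number 202442 + 202 = 202644 at 30 labels/s is 6754 s + 24 f = 1 h 52 min 34 s frame 24, i.e. 01:52:34;24.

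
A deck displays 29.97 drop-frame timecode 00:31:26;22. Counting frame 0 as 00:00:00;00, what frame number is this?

56546

As if non-drop at 30 labels/s: (0 × 3600 + 31 × 60 + 26) × 30 + 22 = 56602.
Minute boundaries passed: 31; those not divisible by 10: 31 − 3 = 28; dropped labels = 2 × 28 = 56.
Actual frame index = 56602 − 56 = 56546.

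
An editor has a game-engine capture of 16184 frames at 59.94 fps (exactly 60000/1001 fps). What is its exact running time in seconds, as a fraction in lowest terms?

Running time = 16184 ÷ (60000/1001) = 16184 × 1001/60000 = 2025023/7500 s.

2025023/7500 seconds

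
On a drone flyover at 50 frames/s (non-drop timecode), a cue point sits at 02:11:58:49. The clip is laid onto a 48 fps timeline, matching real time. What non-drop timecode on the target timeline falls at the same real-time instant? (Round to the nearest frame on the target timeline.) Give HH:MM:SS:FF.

Source frame index: (2×3600 + 11×60 + 58) × 50 + 49 = 395949.
Real time: 395949 / (50) = 395949/50 s.
Target frame: (395949/50) × (48) = 9502776/25 ≈ 380111.040 → 380111.
At 48 labels/s: frame 380111 → 02:11:58:47.

02:11:58:47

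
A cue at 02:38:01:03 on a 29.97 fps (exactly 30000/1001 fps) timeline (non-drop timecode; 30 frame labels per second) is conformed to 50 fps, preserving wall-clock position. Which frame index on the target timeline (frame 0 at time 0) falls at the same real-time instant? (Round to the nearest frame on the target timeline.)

frame 474529

Source frame index: (2×3600 + 38×60 + 1) × 30 + 3 = 284433.
Real time: 284433 / (30000/1001) = 94905811/10000 s.
Target frame: (94905811/10000) × (50) = 94905811/200 ≈ 474529.055 → 474529.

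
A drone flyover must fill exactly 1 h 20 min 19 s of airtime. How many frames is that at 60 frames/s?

289140 frames

1 h 20 min 19 s = 4819 s.
Frames = 4819 × 60 = 289140.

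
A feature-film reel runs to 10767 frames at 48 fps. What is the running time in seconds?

224.3125 seconds

Running time = 10767 / (48) = 224.3125 s.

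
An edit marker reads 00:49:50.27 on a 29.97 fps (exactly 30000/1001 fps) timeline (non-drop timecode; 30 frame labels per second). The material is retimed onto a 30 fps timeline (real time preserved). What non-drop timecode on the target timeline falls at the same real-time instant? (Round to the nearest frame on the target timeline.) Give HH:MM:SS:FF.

00:49:53:27

Source frame index: (0×3600 + 49×60 + 50) × 30 + 27 = 89727.
Real time: 89727 / (30000/1001) = 29938909/10000 s.
Target frame: (29938909/10000) × (30) = 89816727/1000 ≈ 89816.727 → 89817.
At 30 labels/s: frame 89817 → 00:49:53:27.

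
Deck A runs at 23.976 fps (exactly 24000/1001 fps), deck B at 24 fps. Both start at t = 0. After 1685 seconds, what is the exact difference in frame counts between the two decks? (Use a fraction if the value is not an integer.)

A emits 24000/1001 × 1685 = 40440000/1001 frames; B emits 24 × 1685 = 40440.
Difference = 40440/1001 frames (≈ 40.3996); B is ahead of A.

40440/1001 frames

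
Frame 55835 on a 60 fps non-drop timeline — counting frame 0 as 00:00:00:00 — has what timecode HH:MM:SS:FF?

00:15:30:35

55835 ÷ 60 = 930 full seconds, remainder 35 frames.
930 s = 0 h 15 min 30 s.
Timecode: 00:15:30:35.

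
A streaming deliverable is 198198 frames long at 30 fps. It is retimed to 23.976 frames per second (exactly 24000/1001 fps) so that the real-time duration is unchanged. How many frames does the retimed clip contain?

Target frames = source frames × (target rate / source rate) = 198198 × (24000/1001)/(30) = 198198 × 800/1001 = 158400.

158400 frames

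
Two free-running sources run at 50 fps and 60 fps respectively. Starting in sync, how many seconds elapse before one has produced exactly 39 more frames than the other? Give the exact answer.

3.9 seconds

The gap grows by |60 − 50| = 10 frames per second.
Time for a 39-frame gap: 39 ÷ (10) = 3.9 s.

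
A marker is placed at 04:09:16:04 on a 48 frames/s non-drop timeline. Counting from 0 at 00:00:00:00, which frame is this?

frame 717892

Total seconds to the label: (4 × 3600 + 9 × 60 + 16) = 14956.
Frame index = 14956 × 48 + 4 = 717892.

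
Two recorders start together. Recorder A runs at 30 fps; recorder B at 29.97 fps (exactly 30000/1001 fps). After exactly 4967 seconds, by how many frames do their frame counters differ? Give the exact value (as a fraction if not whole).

A emits 30 × 4967 = 149010 frames; B emits 30000/1001 × 4967 = 149010000/1001.
Difference = 149010/1001 frames (≈ 148.8611); B is behind A.

149010/1001 frames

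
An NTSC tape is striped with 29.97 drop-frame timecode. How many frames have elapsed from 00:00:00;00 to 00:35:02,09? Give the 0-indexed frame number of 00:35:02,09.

Complete 10-minute blocks: 3, each 17982 frames → 53946.
Remaining 5 whole minutes in the current block: 1800 + 4 × 1798 = 8992 frames.
Within the current minute: 2 × 30 + 9 − 2 = 67 (labels ;00/;01 skipped at this minute). Total = 53946 + 8992 + 67 = 63005.

63005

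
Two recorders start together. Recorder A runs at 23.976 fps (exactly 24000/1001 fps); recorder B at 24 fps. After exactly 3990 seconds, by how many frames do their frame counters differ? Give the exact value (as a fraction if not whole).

13680/143 frames

A emits 24000/1001 × 3990 = 13680000/143 frames; B emits 24 × 3990 = 95760.
Difference = 13680/143 frames (≈ 95.6643); B is ahead of A.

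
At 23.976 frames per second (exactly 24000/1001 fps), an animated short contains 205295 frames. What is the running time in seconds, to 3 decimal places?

Running time = 205295 × 1001/24000 = 41100059/4800 s ≈ 8562.512 s.

8562.512 seconds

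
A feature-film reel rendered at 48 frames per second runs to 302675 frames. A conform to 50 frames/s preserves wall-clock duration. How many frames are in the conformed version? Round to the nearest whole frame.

Frames at target rate = 302675 × (50) / (48) = 7566875/24 ≈ 315286.458.
Nearest whole frame: 315286.

315286 frames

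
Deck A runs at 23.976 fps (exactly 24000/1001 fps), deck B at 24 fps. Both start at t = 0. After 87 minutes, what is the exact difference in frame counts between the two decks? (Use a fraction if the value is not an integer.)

125280/1001 frames

87 min = 5220 s.
A emits 24000/1001 × 5220 = 125280000/1001 frames; B emits 24 × 5220 = 125280.
Difference = 125280/1001 frames (≈ 125.1548); B is ahead of A.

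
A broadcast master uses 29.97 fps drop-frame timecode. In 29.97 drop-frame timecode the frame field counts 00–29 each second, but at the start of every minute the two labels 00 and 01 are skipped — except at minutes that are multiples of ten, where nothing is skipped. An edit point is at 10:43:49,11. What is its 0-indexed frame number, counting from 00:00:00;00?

Complete 10-minute blocks: 64, each 17982 frames → 1150848.
Remaining 3 whole minutes in the current block: 1800 + 2 × 1798 = 5396 frames.
Within the current minute: 49 × 30 + 11 − 2 = 1479 (labels ;00/;01 skipped at this minute). Total = 1150848 + 5396 + 1479 = 1157723.

1157723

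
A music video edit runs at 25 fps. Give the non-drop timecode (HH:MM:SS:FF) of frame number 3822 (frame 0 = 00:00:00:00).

00:02:32:22

3822 ÷ 25 = 152 full seconds, remainder 22 frames.
152 s = 0 h 2 min 32 s.
Timecode: 00:02:32:22.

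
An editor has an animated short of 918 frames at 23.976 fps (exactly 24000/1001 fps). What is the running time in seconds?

Running time = 918 / (24000/1001) = 38.28825 s.

38.28825 seconds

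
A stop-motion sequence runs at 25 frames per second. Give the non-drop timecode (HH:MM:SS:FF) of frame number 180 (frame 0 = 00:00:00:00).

180 ÷ 25 = 7 full seconds, remainder 5 frames.
7 s = 0 h 0 min 7 s.
Timecode: 00:00:07:05.

00:00:07:05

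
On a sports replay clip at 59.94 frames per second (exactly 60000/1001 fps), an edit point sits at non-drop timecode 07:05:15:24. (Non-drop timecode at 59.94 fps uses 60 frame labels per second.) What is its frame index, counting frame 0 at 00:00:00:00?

frame 1530924

Total seconds to the label: (7 × 3600 + 5 × 60 + 15) = 25515.
Frame index = 25515 × 60 + 24 = 1530924.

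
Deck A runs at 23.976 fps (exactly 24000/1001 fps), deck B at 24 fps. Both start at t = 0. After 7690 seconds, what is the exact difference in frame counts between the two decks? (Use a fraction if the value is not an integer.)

184560/1001 frames

A emits 24000/1001 × 7690 = 184560000/1001 frames; B emits 24 × 7690 = 184560.
Difference = 184560/1001 frames (≈ 184.3756); B is ahead of A.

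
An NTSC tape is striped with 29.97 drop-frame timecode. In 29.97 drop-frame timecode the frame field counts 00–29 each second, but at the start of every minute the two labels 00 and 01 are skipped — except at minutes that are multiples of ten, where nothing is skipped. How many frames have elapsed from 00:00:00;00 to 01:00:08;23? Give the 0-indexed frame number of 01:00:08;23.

Complete 10-minute blocks: 6, each 17982 frames → 107892.
Remaining 0 whole minutes in the current block: 0 frames.
Within the current minute: 8 × 30 + 23 = 263. Total = 107892 + 0 + 263 = 108155.

108155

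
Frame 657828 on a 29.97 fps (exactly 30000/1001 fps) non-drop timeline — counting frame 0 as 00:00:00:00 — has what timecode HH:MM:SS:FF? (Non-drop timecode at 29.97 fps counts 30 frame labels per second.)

657828 ÷ 30 = 21927 full seconds, remainder 18 frames.
21927 s = 6 h 5 min 27 s.
Timecode: 06:05:27:18.

06:05:27:18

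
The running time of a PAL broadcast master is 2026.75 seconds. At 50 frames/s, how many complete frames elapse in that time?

Frames = 2026.75 × 50 = 202675/2 ≈ 101337.5000.
Complete frames: 101337.

101337 frames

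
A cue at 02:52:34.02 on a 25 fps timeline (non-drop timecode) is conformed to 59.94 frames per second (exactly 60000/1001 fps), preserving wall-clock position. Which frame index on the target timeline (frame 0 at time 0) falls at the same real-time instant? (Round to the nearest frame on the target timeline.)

Source frame index: (2×3600 + 52×60 + 34) × 25 + 2 = 258852.
Real time: 258852 / (25) = 258852/25 s.
Target frame: (258852/25) × (60000/1001) = 56476800/91 ≈ 620624.176 → 620624.

frame 620624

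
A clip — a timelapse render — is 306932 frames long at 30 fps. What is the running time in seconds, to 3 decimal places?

10231.067 seconds

Running time = 306932 × 1/30 = 153466/15 s ≈ 10231.067 s.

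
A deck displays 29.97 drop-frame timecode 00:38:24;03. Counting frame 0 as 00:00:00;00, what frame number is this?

69053

As if non-drop at 30 labels/s: (0 × 3600 + 38 × 60 + 24) × 30 + 3 = 69123.
Minute boundaries passed: 38; those not divisible by 10: 38 − 3 = 35; dropped labels = 2 × 35 = 70.
Actual frame index = 69123 − 70 = 69053.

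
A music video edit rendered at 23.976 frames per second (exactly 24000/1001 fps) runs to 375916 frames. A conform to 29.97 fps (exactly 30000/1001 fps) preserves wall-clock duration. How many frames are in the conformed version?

Target frames = source frames × (target rate / source rate) = 375916 × (30000/1001)/(24000/1001) = 375916 × 5/4 = 469895.

469895 frames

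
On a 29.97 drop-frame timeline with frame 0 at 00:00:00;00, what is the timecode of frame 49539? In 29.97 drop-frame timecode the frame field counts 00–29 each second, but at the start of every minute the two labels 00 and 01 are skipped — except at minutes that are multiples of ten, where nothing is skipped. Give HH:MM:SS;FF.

Ten DF minutes hold 17982 frames, so frame 49539 lies in block 2 (frames 35964–53945) with 13575 frames into that block.
The block's first minute is 1800 frames and the rest 1798 each; 13575 frames reaches minute 7, so 2 × 18 + 7 × 2 = 50 labels have been skipped so far.
Adding those back, label number 49539 + 50 = 49589 at 30 labels/s is 1652 s + 29 f = 0 h 27 min 32 s frame 29, i.e. 00:27:32;29.

00:27:32;29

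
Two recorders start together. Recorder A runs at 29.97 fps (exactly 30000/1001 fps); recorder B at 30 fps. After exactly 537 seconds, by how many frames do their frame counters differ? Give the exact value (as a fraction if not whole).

A emits 30000/1001 × 537 = 16110000/1001 frames; B emits 30 × 537 = 16110.
Difference = 16110/1001 frames (≈ 16.0939); B is ahead of A.

16110/1001 frames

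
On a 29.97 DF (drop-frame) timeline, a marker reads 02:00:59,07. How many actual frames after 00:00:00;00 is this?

As if non-drop at 30 labels/s: (2 × 3600 + 0 × 60 + 59) × 30 + 7 = 217777.
Minute boundaries passed: 120; those not divisible by 10: 120 − 12 = 108; dropped labels = 2 × 108 = 216.
Actual frame index = 217777 − 216 = 217561.

217561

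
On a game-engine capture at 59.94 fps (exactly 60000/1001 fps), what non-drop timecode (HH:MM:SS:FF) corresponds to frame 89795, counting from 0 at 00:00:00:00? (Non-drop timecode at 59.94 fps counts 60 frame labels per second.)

89795 ÷ 60 = 1496 full seconds, remainder 35 frames.
1496 s = 0 h 24 min 56 s.
Timecode: 00:24:56:35.

00:24:56:35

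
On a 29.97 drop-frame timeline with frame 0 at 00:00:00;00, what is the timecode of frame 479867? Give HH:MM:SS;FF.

Ten DF minutes hold 17982 frames, so frame 479867 lies in block 26 (frames 467532–485513) with 12335 frames into that block.
The block's first minute is 1800 frames and the rest 1798 each; 12335 frames reaches minute 6, so 26 × 18 + 6 × 2 = 480 labels have been skipped so far.
Adding those back, label number 479867 + 480 = 480347 at 30 labels/s is 16011 s + 17 f = 4 h 26 min 51 s frame 17, i.e. 04:26:51;17.

04:26:51;17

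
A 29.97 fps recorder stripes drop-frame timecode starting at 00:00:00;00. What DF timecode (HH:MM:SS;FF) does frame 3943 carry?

00:02:11;17

Each 10-minute DF block holds 10 × 60 × 30 − 9 × 2 = 17982 frames. 3943 ÷ 17982 → 0 full blocks, remainder 3943.
Within the partial block the first minute is 1800 frames and each further minute 1798, so 2 further minute boundaries passed. Total skipped labels = 18 × 0 + 2 × 2 = 4.
Non-drop label index = 3943 + 4 = 3947; at 30 labels/s that is 00:02:11:17, i.e. DF 00:02:11;17.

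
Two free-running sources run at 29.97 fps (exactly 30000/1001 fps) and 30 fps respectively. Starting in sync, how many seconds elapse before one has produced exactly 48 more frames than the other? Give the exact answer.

The gap grows by |30 − 30000/1001| = 30/1001 frames per second.
Time for a 48-frame gap: 48 ÷ (30/1001) = 1601.6 s.

1601.6 seconds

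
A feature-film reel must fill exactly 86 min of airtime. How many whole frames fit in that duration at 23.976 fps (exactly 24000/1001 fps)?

86 min = 5160 s.
Frames = 5160 × 24000/1001 = 123840000/1001 ≈ 123716.2837.
Complete frames: 123716.

123716 frames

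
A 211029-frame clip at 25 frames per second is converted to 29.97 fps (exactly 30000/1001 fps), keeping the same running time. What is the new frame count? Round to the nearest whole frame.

Frames at target rate = 211029 × (30000/1001) / (25) = 2782800/11 ≈ 252981.818.
Nearest whole frame: 252982.

252982 frames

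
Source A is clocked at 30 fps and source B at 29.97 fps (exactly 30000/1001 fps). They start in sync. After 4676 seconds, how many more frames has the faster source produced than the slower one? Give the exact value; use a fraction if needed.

A emits 30 × 4676 = 140280 frames; B emits 30000/1001 × 4676 = 20040000/143.
Difference = 20040/143 frames (≈ 140.1399); B is behind A.

20040/143 frames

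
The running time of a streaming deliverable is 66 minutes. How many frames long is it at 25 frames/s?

99000 frames

66 min = 3960 s.
Frames = 3960 × 25 = 99000.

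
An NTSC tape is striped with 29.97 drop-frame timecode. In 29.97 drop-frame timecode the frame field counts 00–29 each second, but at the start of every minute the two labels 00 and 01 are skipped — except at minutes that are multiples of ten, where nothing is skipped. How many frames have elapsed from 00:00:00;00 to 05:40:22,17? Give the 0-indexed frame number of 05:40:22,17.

As if non-drop at 30 labels/s: (5 × 3600 + 40 × 60 + 22) × 30 + 17 = 612677.
Minute boundaries passed: 340; those not divisible by 10: 340 − 34 = 306; dropped labels = 2 × 306 = 612.
Actual frame index = 612677 − 612 = 612065.

612065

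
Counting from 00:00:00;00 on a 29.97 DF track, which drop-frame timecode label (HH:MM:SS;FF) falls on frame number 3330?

Ten DF minutes hold 17982 frames, so frame 3330 lies in block 0 (frames 0–17981) with 3330 frames into that block.
The block's first minute is 1800 frames and the rest 1798 each; 3330 frames reaches minute 1, so 0 × 18 + 1 × 2 = 2 labels have been skipped so far.
Adding those back, label number 3330 + 2 = 3332 at 30 labels/s is 111 s + 2 f = 0 h 1 min 51 s frame 2, i.e. 00:01:51;02.

00:01:51;02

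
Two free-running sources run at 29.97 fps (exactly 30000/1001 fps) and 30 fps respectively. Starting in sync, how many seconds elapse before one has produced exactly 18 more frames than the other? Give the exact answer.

600.6 seconds

The gap grows by |30 − 30000/1001| = 30/1001 frames per second.
Time for a 18-frame gap: 18 ÷ (30/1001) = 600.6 s.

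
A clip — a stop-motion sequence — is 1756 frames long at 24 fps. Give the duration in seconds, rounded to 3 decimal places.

Running time = 1756 × 1/24 = 439/6 s ≈ 73.167 s.

73.167 seconds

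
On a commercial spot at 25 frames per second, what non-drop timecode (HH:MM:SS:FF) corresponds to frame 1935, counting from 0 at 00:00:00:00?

1935 ÷ 25 = 77 full seconds, remainder 10 frames.
77 s = 0 h 1 min 17 s.
Timecode: 00:01:17:10.

00:01:17:10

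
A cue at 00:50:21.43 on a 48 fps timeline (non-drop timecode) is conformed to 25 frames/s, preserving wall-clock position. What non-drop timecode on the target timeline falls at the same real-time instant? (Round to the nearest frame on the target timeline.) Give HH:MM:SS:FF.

00:50:21:22

Source frame index: (0×3600 + 50×60 + 21) × 48 + 43 = 145051.
Real time: 145051 / (48) = 145051/48 s.
Target frame: (145051/48) × (25) = 3626275/48 ≈ 75547.396 → 75547.
At 25 labels/s: frame 75547 → 00:50:21:22.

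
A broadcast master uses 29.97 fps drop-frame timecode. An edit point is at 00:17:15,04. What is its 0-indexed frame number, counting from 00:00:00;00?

31022

Complete 10-minute blocks: 1, each 17982 frames → 17982.
Remaining 7 whole minutes in the current block: 1800 + 6 × 1798 = 12588 frames.
Within the current minute: 15 × 30 + 4 − 2 = 452 (labels ;00/;01 skipped at this minute). Total = 17982 + 12588 + 452 = 31022.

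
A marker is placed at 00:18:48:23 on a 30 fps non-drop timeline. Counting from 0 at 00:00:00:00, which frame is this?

33863

Total seconds to the label: (0 × 3600 + 18 × 60 + 48) = 1128.
Frame index = 1128 × 30 + 23 = 33863.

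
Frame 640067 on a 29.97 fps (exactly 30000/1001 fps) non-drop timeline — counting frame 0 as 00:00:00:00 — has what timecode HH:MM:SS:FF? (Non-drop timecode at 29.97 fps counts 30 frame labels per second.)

05:55:35:17

640067 ÷ 30 = 21335 full seconds, remainder 17 frames.
21335 s = 5 h 55 min 35 s.
Timecode: 05:55:35:17.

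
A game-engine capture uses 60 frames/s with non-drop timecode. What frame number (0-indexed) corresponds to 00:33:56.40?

122200

Total seconds to the label: (0 × 3600 + 33 × 60 + 56) = 2036.
Frame index = 2036 × 60 + 40 = 122200.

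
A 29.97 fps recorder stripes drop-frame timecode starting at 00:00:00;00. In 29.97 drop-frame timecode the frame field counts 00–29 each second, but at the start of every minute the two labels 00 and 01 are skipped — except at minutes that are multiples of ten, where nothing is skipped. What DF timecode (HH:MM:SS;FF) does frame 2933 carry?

Each 10-minute DF block holds 10 × 60 × 30 − 9 × 2 = 17982 frames. 2933 ÷ 17982 → 0 full blocks, remainder 2933.
Within the partial block the first minute is 1800 frames and each further minute 1798, so 1 further minute boundary passed. Total skipped labels = 18 × 0 + 2 × 1 = 2.
Non-drop label index = 2933 + 2 = 2935; at 30 labels/s that is 00:01:37:25, i.e. DF 00:01:37;25.

00:01:37;25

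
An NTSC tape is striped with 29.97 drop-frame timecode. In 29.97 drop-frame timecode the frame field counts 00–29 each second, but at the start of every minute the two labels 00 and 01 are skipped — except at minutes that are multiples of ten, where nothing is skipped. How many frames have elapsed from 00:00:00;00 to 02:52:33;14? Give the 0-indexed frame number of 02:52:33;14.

Complete 10-minute blocks: 17, each 17982 frames → 305694.
Remaining 2 whole minutes in the current block: 1800 + 1 × 1798 = 3598 frames.
Within the current minute: 33 × 30 + 14 − 2 = 1002 (labels ;00/;01 skipped at this minute). Total = 305694 + 3598 + 1002 = 310294.

310294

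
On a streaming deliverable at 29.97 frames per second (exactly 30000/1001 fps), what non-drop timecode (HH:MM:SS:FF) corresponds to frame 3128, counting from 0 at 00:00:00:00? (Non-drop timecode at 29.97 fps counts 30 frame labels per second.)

00:01:44:08

3128 ÷ 30 = 104 full seconds, remainder 8 frames.
104 s = 0 h 1 min 44 s.
Timecode: 00:01:44:08.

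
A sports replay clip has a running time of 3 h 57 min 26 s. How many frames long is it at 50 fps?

3 h 57 min 26 s = 14246 s.
Frames = 14246 × 50 = 712300.

712300 frames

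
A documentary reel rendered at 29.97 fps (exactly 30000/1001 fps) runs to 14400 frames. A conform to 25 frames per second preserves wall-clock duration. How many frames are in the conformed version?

Target frames = source frames × (target rate / source rate) = 14400 × (25)/(30000/1001) = 14400 × 1001/1200 = 12012.

12012 frames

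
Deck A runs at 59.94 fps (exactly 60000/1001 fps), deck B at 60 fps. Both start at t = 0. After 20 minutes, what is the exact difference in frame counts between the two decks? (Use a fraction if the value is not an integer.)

72000/1001 frames

20 min = 1200 s.
A emits 60000/1001 × 1200 = 72000000/1001 frames; B emits 60 × 1200 = 72000.
Difference = 72000/1001 frames (≈ 71.9281); B is ahead of A.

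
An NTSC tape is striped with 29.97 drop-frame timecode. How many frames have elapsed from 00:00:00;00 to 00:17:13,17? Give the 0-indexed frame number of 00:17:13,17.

As if non-drop at 30 labels/s: (0 × 3600 + 17 × 60 + 13) × 30 + 17 = 31007.
Minute boundaries passed: 17; those not divisible by 10: 17 − 1 = 16; dropped labels = 2 × 16 = 32.
Actual frame index = 31007 − 32 = 30975.

30975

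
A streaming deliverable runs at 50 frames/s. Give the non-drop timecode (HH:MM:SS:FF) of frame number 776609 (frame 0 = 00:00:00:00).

776609 ÷ 50 = 15532 full seconds, remainder 9 frames.
15532 s = 4 h 18 min 52 s.
Timecode: 04:18:52:09.

04:18:52:09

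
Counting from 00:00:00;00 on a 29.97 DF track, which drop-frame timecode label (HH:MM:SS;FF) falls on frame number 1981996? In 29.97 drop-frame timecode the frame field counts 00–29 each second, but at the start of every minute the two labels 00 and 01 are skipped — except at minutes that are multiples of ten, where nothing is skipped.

Each 10-minute DF block holds 10 × 60 × 30 − 9 × 2 = 17982 frames. 1981996 ÷ 17982 → 110 full blocks, remainder 3976.
Within the partial block the first minute is 1800 frames and each further minute 1798, so 2 further minute boundaries passed. Total skipped labels = 18 × 110 + 2 × 2 = 1984.
Non-drop label index = 1981996 + 1984 = 1983980; at 30 labels/s that is 18:22:12:20, i.e. DF 18:22:12;20.

18:22:12;20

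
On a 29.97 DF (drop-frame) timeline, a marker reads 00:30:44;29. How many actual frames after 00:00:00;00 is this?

As if non-drop at 30 labels/s: (0 × 3600 + 30 × 60 + 44) × 30 + 29 = 55349.
Minute boundaries passed: 30; those not divisible by 10: 30 − 3 = 27; dropped labels = 2 × 27 = 54.
Actual frame index = 55349 − 54 = 55295.

55295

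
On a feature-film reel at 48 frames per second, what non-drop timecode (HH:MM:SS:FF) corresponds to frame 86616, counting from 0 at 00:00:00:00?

00:30:04:24

86616 ÷ 48 = 1804 full seconds, remainder 24 frames.
1804 s = 0 h 30 min 4 s.
Timecode: 00:30:04:24.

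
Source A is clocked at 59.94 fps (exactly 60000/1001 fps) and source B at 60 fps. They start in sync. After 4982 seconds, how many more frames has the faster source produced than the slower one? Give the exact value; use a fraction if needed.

298920/1001 frames

A emits 60000/1001 × 4982 = 298920000/1001 frames; B emits 60 × 4982 = 298920.
Difference = 298920/1001 frames (≈ 298.6214); B is ahead of A.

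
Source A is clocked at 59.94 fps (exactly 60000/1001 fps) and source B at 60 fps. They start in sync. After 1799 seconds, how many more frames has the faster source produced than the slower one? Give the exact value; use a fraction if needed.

15420/143 frames

A emits 60000/1001 × 1799 = 15420000/143 frames; B emits 60 × 1799 = 107940.
Difference = 15420/143 frames (≈ 107.8322); B is ahead of A.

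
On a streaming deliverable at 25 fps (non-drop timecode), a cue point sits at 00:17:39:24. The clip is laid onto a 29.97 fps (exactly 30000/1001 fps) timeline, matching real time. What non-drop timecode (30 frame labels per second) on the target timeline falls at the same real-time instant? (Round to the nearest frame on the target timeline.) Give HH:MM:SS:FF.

Source frame index: (0×3600 + 17×60 + 39) × 25 + 24 = 26499.
Real time: 26499 / (25) = 26499/25 s.
Target frame: (26499/25) × (30000/1001) = 2890800/91 ≈ 31767.033 → 31767.
At 30 labels/s: frame 31767 → 00:17:38:27.

00:17:38:27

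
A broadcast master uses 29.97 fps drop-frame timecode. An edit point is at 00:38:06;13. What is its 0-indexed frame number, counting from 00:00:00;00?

Complete 10-minute blocks: 3, each 17982 frames → 53946.
Remaining 8 whole minutes in the current block: 1800 + 7 × 1798 = 14386 frames.
Within the current minute: 6 × 30 + 13 − 2 = 191 (labels ;00/;01 skipped at this minute). Total = 53946 + 14386 + 191 = 68523.

68523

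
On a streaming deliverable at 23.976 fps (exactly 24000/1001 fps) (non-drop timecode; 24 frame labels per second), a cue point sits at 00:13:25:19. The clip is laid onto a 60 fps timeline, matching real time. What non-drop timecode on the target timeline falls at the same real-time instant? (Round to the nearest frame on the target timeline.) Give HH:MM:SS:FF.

Source frame index: (0×3600 + 13×60 + 25) × 24 + 19 = 19339.
Real time: 19339 / (24000/1001) = 19358339/24000 s.
Target frame: (19358339/24000) × (60) = 19358339/400 ≈ 48395.848 → 48396.
At 60 labels/s: frame 48396 → 00:13:26:36.

00:13:26:36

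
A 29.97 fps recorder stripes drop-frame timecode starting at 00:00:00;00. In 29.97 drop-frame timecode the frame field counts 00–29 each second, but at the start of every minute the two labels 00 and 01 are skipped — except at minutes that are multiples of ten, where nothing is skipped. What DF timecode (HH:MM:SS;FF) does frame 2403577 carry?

Ten DF minutes hold 17982 frames, so frame 2403577 lies in block 133 (frames 2391606–2409587) with 11971 frames into that block.
The block's first minute is 1800 frames and the rest 1798 each; 11971 frames reaches minute 6, so 133 × 18 + 6 × 2 = 2406 labels have been skipped so far.
Adding those back, label number 2403577 + 2406 = 2405983 at 30 labels/s is 80199 s + 13 f = 22 h 16 min 39 s frame 13, i.e. 22:16:39;13.

22:16:39;13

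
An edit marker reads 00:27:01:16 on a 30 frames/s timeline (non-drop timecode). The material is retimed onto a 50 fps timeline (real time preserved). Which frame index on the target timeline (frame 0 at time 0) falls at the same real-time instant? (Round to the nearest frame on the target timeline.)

frame 81077

Source frame index: (0×3600 + 27×60 + 1) × 30 + 16 = 48646.
Real time: 48646 / (30) = 24323/15 s.
Target frame: (24323/15) × (50) = 243230/3 ≈ 81076.667 → 81077.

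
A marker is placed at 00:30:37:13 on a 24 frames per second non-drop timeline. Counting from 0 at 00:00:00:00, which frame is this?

frame 44101

Total seconds to the label: (0 × 3600 + 30 × 60 + 37) = 1837.
Frame index = 1837 × 24 + 13 = 44101.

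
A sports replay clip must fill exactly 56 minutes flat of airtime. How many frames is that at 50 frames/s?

168000 frames

56 min = 3360 s.
Frames = 3360 × 50 = 168000.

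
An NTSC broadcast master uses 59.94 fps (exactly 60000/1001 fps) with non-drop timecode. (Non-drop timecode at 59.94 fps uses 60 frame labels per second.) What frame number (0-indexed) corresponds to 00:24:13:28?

frame 87208

Total seconds to the label: (0 × 3600 + 24 × 60 + 13) = 1453.
Frame index = 1453 × 60 + 28 = 87208.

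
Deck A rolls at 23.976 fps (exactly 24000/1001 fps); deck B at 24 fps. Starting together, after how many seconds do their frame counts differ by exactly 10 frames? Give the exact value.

The gap grows by |24 − 24000/1001| = 24/1001 frames per second.
Time for a 10-frame gap: 10 ÷ (24/1001) = 5005/12 s.

5005/12 seconds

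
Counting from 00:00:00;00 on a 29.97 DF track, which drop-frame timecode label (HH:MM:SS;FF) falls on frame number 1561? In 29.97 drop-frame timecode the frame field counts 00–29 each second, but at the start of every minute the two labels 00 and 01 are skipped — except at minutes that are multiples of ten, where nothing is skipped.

00:00:52;01

Ten DF minutes hold 17982 frames, so frame 1561 lies in block 0 (frames 0–17981) with 1561 frames into that block.
The block's first minute is 1800 frames and the rest 1798 each; 1561 frames reaches minute 0, so 0 × 18 + 0 × 2 = 0 labels have been skipped so far.
Adding those back, label number 1561 + 0 = 1561 at 30 labels/s is 52 s + 1 f = 0 h 0 min 52 s frame 1, i.e. 00:00:52;01.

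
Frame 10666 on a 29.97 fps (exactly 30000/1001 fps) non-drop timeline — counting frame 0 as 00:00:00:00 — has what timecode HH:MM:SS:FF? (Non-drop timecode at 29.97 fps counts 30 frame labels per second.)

00:05:55:16

10666 ÷ 30 = 355 full seconds, remainder 16 frames.
355 s = 0 h 5 min 55 s.
Timecode: 00:05:55:16.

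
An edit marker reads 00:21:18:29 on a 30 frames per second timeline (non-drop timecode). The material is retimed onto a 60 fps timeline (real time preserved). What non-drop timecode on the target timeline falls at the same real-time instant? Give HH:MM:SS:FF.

Source frame index: (0×3600 + 21×60 + 18) × 30 + 29 = 38369.
Real time: 38369 / (30) = 38369/30 s.
Target frame: (38369/30) × (60) = 76738.
At 60 labels/s: frame 76738 → 00:21:18:58.

00:21:18:58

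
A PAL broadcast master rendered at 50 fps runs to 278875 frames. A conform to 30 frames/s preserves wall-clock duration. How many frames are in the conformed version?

Target frames = source frames × (target rate / source rate) = 278875 × (30)/(50) = 278875 × 3/5 = 167325.

167325 frames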